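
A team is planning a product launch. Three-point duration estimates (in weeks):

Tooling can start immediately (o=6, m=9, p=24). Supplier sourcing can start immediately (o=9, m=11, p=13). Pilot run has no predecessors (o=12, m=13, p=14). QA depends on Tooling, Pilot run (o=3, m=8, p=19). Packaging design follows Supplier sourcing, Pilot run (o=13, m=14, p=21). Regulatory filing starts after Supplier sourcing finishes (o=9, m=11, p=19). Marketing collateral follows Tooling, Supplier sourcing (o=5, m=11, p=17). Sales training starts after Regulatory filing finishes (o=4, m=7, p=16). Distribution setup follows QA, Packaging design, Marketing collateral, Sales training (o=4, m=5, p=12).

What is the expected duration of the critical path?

te_Tooling = (6 + 4·9 + 24)/6 = 66/6 = 11
te_Supplier sourcing = (9 + 4·11 + 13)/6 = 66/6 = 11
te_Pilot run = (12 + 4·13 + 14)/6 = 78/6 = 13
te_QA = (3 + 4·8 + 19)/6 = 54/6 = 9
te_Packaging design = (13 + 4·14 + 21)/6 = 90/6 = 15
te_Regulatory filing = (9 + 4·11 + 19)/6 = 72/6 = 12
te_Marketing collateral = (5 + 4·11 + 17)/6 = 66/6 = 11
te_Sales training = (4 + 4·7 + 16)/6 = 48/6 = 8
te_Distribution setup = (4 + 4·5 + 12)/6 = 36/6 = 6

Forward pass:
ES_Tooling = 0; EF_Tooling = 11
ES_Supplier sourcing = 0; EF_Supplier sourcing = 11
ES_Pilot run = 0; EF_Pilot run = 13
ES_QA = max(EF_Tooling=11, EF_Pilot run=13) = 13; EF_QA = 13+9 = 22
ES_Packaging design = max(EF_Supplier sourcing=11, EF_Pilot run=13) = 13; EF_Packaging design = 13+15 = 28
ES_Regulatory filing = 11; EF_Regulatory filing = 11+12 = 23
ES_Marketing collateral = max(EF_Tooling=11, EF_Supplier sourcing=11) = 11; EF_Marketing collateral = 11+11 = 22
ES_Sales training = 23; EF_Sales training = 23+8 = 31
ES_Distribution setup = max(EF_QA=22, EF_Packaging design=28, EF_Marketing collateral=22, EF_Sales training=31) = 31; EF_Distribution setup = 31+6 = 37
Expected project duration μ = 37 weeks. Critical path: Supplier sourcing → Regulatory filing → Sales training → Distribution setup.

37 weeks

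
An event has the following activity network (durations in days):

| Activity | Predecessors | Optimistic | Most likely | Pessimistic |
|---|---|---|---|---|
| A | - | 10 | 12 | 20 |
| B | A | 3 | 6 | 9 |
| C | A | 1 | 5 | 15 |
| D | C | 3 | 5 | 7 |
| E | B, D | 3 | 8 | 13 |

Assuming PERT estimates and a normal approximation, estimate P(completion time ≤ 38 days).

te_A = (10 + 4·12 + 20)/6 = 78/6 = 13; σ²_A = ((20−10)/6)² = 2.778
te_B = (3 + 4·6 + 9)/6 = 36/6 = 6; σ²_B = ((9−3)/6)² = 1.000
te_C = (1 + 4·5 + 15)/6 = 36/6 = 6; σ²_C = ((15−1)/6)² = 5.444
te_D = (3 + 4·5 + 7)/6 = 30/6 = 5; σ²_D = ((7−3)/6)² = 0.444
te_E = (3 + 4·8 + 13)/6 = 48/6 = 8; σ²_E = ((13−3)/6)² = 2.778

Forward pass:
ES_A = 0; EF_A = 13
ES_B = 13; EF_B = 13+6 = 19
ES_C = 13; EF_C = 13+6 = 19
ES_D = 19; EF_D = 19+5 = 24
ES_E = max(EF_B=19, EF_D=24) = 24; EF_E = 24+8 = 32
Expected project duration μ = 32 days. Critical path: A → C → D → E.

Variance along critical path = 2.778 + 5.444 + 0.444 + 2.778 = 11.444; σ = √11.444 = 3.383 days.
Z = (38 − 32) / 3.383 = 1.774
P(T ≤ 38) = Φ(1.774) ≈ 0.962

0.962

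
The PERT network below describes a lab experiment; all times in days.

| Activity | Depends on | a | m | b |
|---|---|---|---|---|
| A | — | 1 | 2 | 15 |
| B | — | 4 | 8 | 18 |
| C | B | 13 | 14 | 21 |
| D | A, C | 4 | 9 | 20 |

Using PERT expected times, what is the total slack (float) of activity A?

te_A = (1 + 4·2 + 15)/6 = 24/6 = 4
te_B = (4 + 4·8 + 18)/6 = 54/6 = 9
te_C = (13 + 4·14 + 21)/6 = 90/6 = 15
te_D = (4 + 4·9 + 20)/6 = 60/6 = 10

Forward pass:
ES_A = 0; EF_A = 4
ES_B = 0; EF_B = 9
ES_C = 9; EF_C = 9+15 = 24
ES_D = max(EF_A=4, EF_C=24) = 24; EF_D = 24+10 = 34
Expected project duration μ = 34 days. Critical path: B → C → D.

Backward pass:
LF_D = 34; LS_D = 34−10 = 24
LF_C = LS_D = 24; LS_C = 24−15 = 9
LF_B = LS_C = 9; LS_B = 9−9 = 0
LF_A = LS_D = 24; LS_A = 24−4 = 20
Slack_A = LS_A − ES_A = 20 − 0 = 20

20 days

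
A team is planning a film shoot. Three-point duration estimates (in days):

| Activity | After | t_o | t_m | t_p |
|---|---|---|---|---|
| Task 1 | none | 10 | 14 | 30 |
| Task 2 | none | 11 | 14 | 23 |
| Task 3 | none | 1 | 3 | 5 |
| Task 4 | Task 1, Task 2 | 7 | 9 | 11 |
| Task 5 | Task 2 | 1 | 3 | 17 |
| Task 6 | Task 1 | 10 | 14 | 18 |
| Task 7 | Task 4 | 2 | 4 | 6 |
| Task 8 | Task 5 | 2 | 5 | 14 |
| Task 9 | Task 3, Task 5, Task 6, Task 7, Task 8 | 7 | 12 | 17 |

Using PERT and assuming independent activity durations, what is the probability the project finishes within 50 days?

te_Task 1 = (10 + 4·14 + 30)/6 = 96/6 = 16; σ²_Task 1 = ((30−10)/6)² = 11.111
te_Task 2 = (11 + 4·14 + 23)/6 = 90/6 = 15; σ²_Task 2 = ((23−11)/6)² = 4.000
te_Task 3 = (1 + 4·3 + 5)/6 = 18/6 = 3; σ²_Task 3 = ((5−1)/6)² = 0.444
te_Task 4 = (7 + 4·9 + 11)/6 = 54/6 = 9; σ²_Task 4 = ((11−7)/6)² = 0.444
te_Task 5 = (1 + 4·3 + 17)/6 = 30/6 = 5; σ²_Task 5 = ((17−1)/6)² = 7.111
te_Task 6 = (10 + 4·14 + 18)/6 = 84/6 = 14; σ²_Task 6 = ((18−10)/6)² = 1.778
te_Task 7 = (2 + 4·4 + 6)/6 = 24/6 = 4; σ²_Task 7 = ((6−2)/6)² = 0.444
te_Task 8 = (2 + 4·5 + 14)/6 = 36/6 = 6; σ²_Task 8 = ((14−2)/6)² = 4.000
te_Task 9 = (7 + 4·12 + 17)/6 = 72/6 = 12; σ²_Task 9 = ((17−7)/6)² = 2.778

Forward pass:
ES_Task 1 = 0; EF_Task 1 = 16
ES_Task 2 = 0; EF_Task 2 = 15
ES_Task 3 = 0; EF_Task 3 = 3
ES_Task 4 = max(EF_Task 1=16, EF_Task 2=15) = 16; EF_Task 4 = 16+9 = 25
ES_Task 5 = 15; EF_Task 5 = 15+5 = 20
ES_Task 6 = 16; EF_Task 6 = 16+14 = 30
ES_Task 7 = 25; EF_Task 7 = 25+4 = 29
ES_Task 8 = 20; EF_Task 8 = 20+6 = 26
ES_Task 9 = max(EF_Task 3=3, EF_Task 5=20, EF_Task 6=30, EF_Task 7=29, EF_Task 8=26) = 30; EF_Task 9 = 30+12 = 42
Expected project duration μ = 42 days. Critical path: Task 1 → Task 6 → Task 9.

Variance along critical path = 11.111 + 1.778 + 2.778 = 15.667; σ = √15.667 = 3.958 days.
Z = (50 − 42) / 3.958 = 2.021
P(T ≤ 50) = Φ(2.021) ≈ 0.978

0.978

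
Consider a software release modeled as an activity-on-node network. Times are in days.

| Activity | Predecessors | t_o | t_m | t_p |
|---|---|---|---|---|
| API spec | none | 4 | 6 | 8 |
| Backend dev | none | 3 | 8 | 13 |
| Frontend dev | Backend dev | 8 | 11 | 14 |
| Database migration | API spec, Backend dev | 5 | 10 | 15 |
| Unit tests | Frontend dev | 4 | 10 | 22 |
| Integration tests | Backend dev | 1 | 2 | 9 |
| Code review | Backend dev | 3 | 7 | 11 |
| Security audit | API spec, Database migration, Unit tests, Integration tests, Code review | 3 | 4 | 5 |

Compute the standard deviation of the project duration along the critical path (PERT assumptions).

te_API spec = (4 + 4·6 + 8)/6 = 36/6 = 6; σ²_API spec = ((8−4)/6)² = 0.444
te_Backend dev = (3 + 4·8 + 13)/6 = 48/6 = 8; σ²_Backend dev = ((13−3)/6)² = 2.778
te_Frontend dev = (8 + 4·11 + 14)/6 = 66/6 = 11; σ²_Frontend dev = ((14−8)/6)² = 1.000
te_Database migration = (5 + 4·10 + 15)/6 = 60/6 = 10; σ²_Database migration = ((15−5)/6)² = 2.778
te_Unit tests = (4 + 4·10 + 22)/6 = 66/6 = 11; σ²_Unit tests = ((22−4)/6)² = 9.000
te_Integration tests = (1 + 4·2 + 9)/6 = 18/6 = 3; σ²_Integration tests = ((9−1)/6)² = 1.778
te_Code review = (3 + 4·7 + 11)/6 = 42/6 = 7; σ²_Code review = ((11−3)/6)² = 1.778
te_Security audit = (3 + 4·4 + 5)/6 = 24/6 = 4; σ²_Security audit = ((5−3)/6)² = 0.111

Forward pass:
ES_API spec = 0; EF_API spec = 6
ES_Backend dev = 0; EF_Backend dev = 8
ES_Frontend dev = 8; EF_Frontend dev = 8+11 = 19
ES_Database migration = max(EF_API spec=6, EF_Backend dev=8) = 8; EF_Database migration = 8+10 = 18
ES_Unit tests = 19; EF_Unit tests = 19+11 = 30
ES_Integration tests = 8; EF_Integration tests = 8+3 = 11
ES_Code review = 8; EF_Code review = 8+7 = 15
ES_Security audit = max(EF_API spec=6, EF_Database migration=18, EF_Unit tests=30, EF_Integration tests=11, EF_Code review=15) = 30; EF_Security audit = 30+4 = 34
Expected project duration μ = 34 days. Critical path: Backend dev → Frontend dev → Unit tests → Security audit.

Variance along critical path = 2.778 + 1.000 + 9.000 + 0.111 = 12.889
σ = √12.889 = 3.590 days

3.59 days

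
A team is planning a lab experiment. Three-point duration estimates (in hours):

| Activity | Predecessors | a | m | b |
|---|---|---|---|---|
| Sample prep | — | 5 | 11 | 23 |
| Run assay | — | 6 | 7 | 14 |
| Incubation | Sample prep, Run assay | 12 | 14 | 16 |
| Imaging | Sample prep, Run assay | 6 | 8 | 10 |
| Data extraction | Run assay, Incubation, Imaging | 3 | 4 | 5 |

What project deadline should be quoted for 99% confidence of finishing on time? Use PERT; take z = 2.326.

37.2 hours

te_Sample prep = (5 + 4·11 + 23)/6 = 72/6 = 12; σ²_Sample prep = ((23−5)/6)² = 9.000
te_Run assay = (6 + 4·7 + 14)/6 = 48/6 = 8; σ²_Run assay = ((14−6)/6)² = 1.778
te_Incubation = (12 + 4·14 + 16)/6 = 84/6 = 14; σ²_Incubation = ((16−12)/6)² = 0.444
te_Imaging = (6 + 4·8 + 10)/6 = 48/6 = 8; σ²_Imaging = ((10−6)/6)² = 0.444
te_Data extraction = (3 + 4·4 + 5)/6 = 24/6 = 4; σ²_Data extraction = ((5−3)/6)² = 0.111

Forward pass:
ES_Sample prep = 0; EF_Sample prep = 12
ES_Run assay = 0; EF_Run assay = 8
ES_Incubation = max(EF_Sample prep=12, EF_Run assay=8) = 12; EF_Incubation = 12+14 = 26
ES_Imaging = max(EF_Sample prep=12, EF_Run assay=8) = 12; EF_Imaging = 12+8 = 20
ES_Data extraction = max(EF_Run assay=8, EF_Incubation=26, EF_Imaging=20) = 26; EF_Data extraction = 26+4 = 30
Expected project duration μ = 30 hours. Critical path: Sample prep → Incubation → Data extraction.

Variance along critical path = 9.000 + 0.444 + 0.111 = 9.556; σ = 3.091 hours.
D = μ + z·σ = 30 + 2.326·3.091 = 37.2 hours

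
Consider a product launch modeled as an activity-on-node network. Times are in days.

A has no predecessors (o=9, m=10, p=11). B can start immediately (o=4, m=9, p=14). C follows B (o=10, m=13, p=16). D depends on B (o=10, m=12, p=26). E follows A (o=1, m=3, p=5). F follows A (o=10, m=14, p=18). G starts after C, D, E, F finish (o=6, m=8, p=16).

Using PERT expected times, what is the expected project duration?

te_A = (9 + 4·10 + 11)/6 = 60/6 = 10
te_B = (4 + 4·9 + 14)/6 = 54/6 = 9
te_C = (10 + 4·13 + 16)/6 = 78/6 = 13
te_D = (10 + 4·12 + 26)/6 = 84/6 = 14
te_E = (1 + 4·3 + 5)/6 = 18/6 = 3
te_F = (10 + 4·14 + 18)/6 = 84/6 = 14
te_G = (6 + 4·8 + 16)/6 = 54/6 = 9

Forward pass:
ES_A = 0; EF_A = 10
ES_B = 0; EF_B = 9
ES_C = 9; EF_C = 9+13 = 22
ES_D = 9; EF_D = 9+14 = 23
ES_E = 10; EF_E = 10+3 = 13
ES_F = 10; EF_F = 10+14 = 24
ES_G = max(EF_C=22, EF_D=23, EF_E=13, EF_F=24) = 24; EF_G = 24+9 = 33
Expected project duration μ = 33 days. Critical path: A → F → G.

33 days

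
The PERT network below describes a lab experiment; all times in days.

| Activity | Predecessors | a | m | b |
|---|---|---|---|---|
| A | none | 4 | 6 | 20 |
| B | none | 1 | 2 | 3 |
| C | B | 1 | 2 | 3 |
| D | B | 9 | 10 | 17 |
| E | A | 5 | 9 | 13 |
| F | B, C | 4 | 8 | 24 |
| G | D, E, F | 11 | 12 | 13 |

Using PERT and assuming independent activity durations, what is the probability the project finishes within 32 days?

te_A = (4 + 4·6 + 20)/6 = 48/6 = 8; σ²_A = ((20−4)/6)² = 7.111
te_B = (1 + 4·2 + 3)/6 = 12/6 = 2; σ²_B = ((3−1)/6)² = 0.111
te_C = (1 + 4·2 + 3)/6 = 12/6 = 2; σ²_C = ((3−1)/6)² = 0.111
te_D = (9 + 4·10 + 17)/6 = 66/6 = 11; σ²_D = ((17−9)/6)² = 1.778
te_E = (5 + 4·9 + 13)/6 = 54/6 = 9; σ²_E = ((13−5)/6)² = 1.778
te_F = (4 + 4·8 + 24)/6 = 60/6 = 10; σ²_F = ((24−4)/6)² = 11.111
te_G = (11 + 4·12 + 13)/6 = 72/6 = 12; σ²_G = ((13−11)/6)² = 0.111

Forward pass:
ES_A = 0; EF_A = 8
ES_B = 0; EF_B = 2
ES_C = 2; EF_C = 2+2 = 4
ES_D = 2; EF_D = 2+11 = 13
ES_E = 8; EF_E = 8+9 = 17
ES_F = max(EF_B=2, EF_C=4) = 4; EF_F = 4+10 = 14
ES_G = max(EF_D=13, EF_E=17, EF_F=14) = 17; EF_G = 17+12 = 29
Expected project duration μ = 29 days. Critical path: A → E → G.

Variance along critical path = 7.111 + 1.778 + 0.111 = 9.000; σ = √9.000 = 3.000 days.
Z = (32 − 29) / 3.000 = 1.000
P(T ≤ 32) = Φ(1.000) ≈ 0.841

0.841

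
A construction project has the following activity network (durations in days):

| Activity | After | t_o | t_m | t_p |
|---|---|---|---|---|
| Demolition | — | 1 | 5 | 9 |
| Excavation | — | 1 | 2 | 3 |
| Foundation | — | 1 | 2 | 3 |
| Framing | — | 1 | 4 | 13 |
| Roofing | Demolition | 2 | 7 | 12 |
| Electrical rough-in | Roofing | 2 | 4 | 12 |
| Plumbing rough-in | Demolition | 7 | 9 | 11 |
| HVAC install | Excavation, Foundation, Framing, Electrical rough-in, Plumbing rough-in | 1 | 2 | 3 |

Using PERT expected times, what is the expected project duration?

19 days

te_Demolition = (1 + 4·5 + 9)/6 = 30/6 = 5
te_Excavation = (1 + 4·2 + 3)/6 = 12/6 = 2
te_Foundation = (1 + 4·2 + 3)/6 = 12/6 = 2
te_Framing = (1 + 4·4 + 13)/6 = 30/6 = 5
te_Roofing = (2 + 4·7 + 12)/6 = 42/6 = 7
te_Electrical rough-in = (2 + 4·4 + 12)/6 = 30/6 = 5
te_Plumbing rough-in = (7 + 4·9 + 11)/6 = 54/6 = 9
te_HVAC install = (1 + 4·2 + 3)/6 = 12/6 = 2

Forward pass:
ES_Demolition = 0; EF_Demolition = 5
ES_Excavation = 0; EF_Excavation = 2
ES_Foundation = 0; EF_Foundation = 2
ES_Framing = 0; EF_Framing = 5
ES_Roofing = 5; EF_Roofing = 5+7 = 12
ES_Electrical rough-in = 12; EF_Electrical rough-in = 12+5 = 17
ES_Plumbing rough-in = 5; EF_Plumbing rough-in = 5+9 = 14
ES_HVAC install = max(EF_Excavation=2, EF_Foundation=2, EF_Framing=5, EF_Electrical rough-in=17, EF_Plumbing rough-in=14) = 17; EF_HVAC install = 17+2 = 19
Expected project duration μ = 19 days. Critical path: Demolition → Roofing → Electrical rough-in → HVAC install.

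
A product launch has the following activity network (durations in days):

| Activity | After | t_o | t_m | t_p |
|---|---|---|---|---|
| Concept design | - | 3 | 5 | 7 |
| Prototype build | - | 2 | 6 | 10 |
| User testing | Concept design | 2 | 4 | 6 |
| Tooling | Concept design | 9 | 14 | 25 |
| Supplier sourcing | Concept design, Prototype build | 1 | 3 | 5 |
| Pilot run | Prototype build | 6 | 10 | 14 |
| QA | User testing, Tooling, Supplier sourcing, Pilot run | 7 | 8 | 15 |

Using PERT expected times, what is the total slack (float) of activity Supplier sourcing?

11 days

te_Concept design = (3 + 4·5 + 7)/6 = 30/6 = 5
te_Prototype build = (2 + 4·6 + 10)/6 = 36/6 = 6
te_User testing = (2 + 4·4 + 6)/6 = 24/6 = 4
te_Tooling = (9 + 4·14 + 25)/6 = 90/6 = 15
te_Supplier sourcing = (1 + 4·3 + 5)/6 = 18/6 = 3
te_Pilot run = (6 + 4·10 + 14)/6 = 60/6 = 10
te_QA = (7 + 4·8 + 15)/6 = 54/6 = 9

Forward pass:
ES_Concept design = 0; EF_Concept design = 5
ES_Prototype build = 0; EF_Prototype build = 6
ES_User testing = 5; EF_User testing = 5+4 = 9
ES_Tooling = 5; EF_Tooling = 5+15 = 20
ES_Supplier sourcing = max(EF_Concept design=5, EF_Prototype build=6) = 6; EF_Supplier sourcing = 6+3 = 9
ES_Pilot run = 6; EF_Pilot run = 6+10 = 16
ES_QA = max(EF_User testing=9, EF_Tooling=20, EF_Supplier sourcing=9, EF_Pilot run=16) = 20; EF_QA = 20+9 = 29
Expected project duration μ = 29 days. Critical path: Concept design → Tooling → QA.

Backward pass:
LF_QA = 29; LS_QA = 29−9 = 20
LF_Pilot run = LS_QA = 20; LS_Pilot run = 20−10 = 10
LF_Supplier sourcing = LS_QA = 20; LS_Supplier sourcing = 20−3 = 17
LF_Tooling = LS_QA = 20; LS_Tooling = 20−15 = 5
LF_User testing = LS_QA = 20; LS_User testing = 20−4 = 16
LF_Prototype build = min(LS_Supplier sourcing=17, LS_Pilot run=10) = 10; LS_Prototype build = 10−6 = 4
LF_Concept design = min(LS_User testing=16, LS_Tooling=5, LS_Supplier sourcing=17) = 5; LS_Concept design = 5−5 = 0
Slack_Supplier sourcing = LS_Supplier sourcing − ES_Supplier sourcing = 17 − 6 = 11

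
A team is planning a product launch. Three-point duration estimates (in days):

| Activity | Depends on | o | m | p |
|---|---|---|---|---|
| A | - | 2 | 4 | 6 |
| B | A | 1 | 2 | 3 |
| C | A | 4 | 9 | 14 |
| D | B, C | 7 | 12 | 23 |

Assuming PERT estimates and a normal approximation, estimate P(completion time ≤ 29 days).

0.825

te_A = (2 + 4·4 + 6)/6 = 24/6 = 4; σ²_A = ((6−2)/6)² = 0.444
te_B = (1 + 4·2 + 3)/6 = 12/6 = 2; σ²_B = ((3−1)/6)² = 0.111
te_C = (4 + 4·9 + 14)/6 = 54/6 = 9; σ²_C = ((14−4)/6)² = 2.778
te_D = (7 + 4·12 + 23)/6 = 78/6 = 13; σ²_D = ((23−7)/6)² = 7.111

Forward pass:
ES_A = 0; EF_A = 4
ES_B = 4; EF_B = 4+2 = 6
ES_C = 4; EF_C = 4+9 = 13
ES_D = max(EF_B=6, EF_C=13) = 13; EF_D = 13+13 = 26
Expected project duration μ = 26 days. Critical path: A → C → D.

Variance along critical path = 0.444 + 2.778 + 7.111 = 10.333; σ = √10.333 = 3.215 days.
Z = (29 − 26) / 3.215 = 0.933
P(T ≤ 29) = Φ(0.933) ≈ 0.825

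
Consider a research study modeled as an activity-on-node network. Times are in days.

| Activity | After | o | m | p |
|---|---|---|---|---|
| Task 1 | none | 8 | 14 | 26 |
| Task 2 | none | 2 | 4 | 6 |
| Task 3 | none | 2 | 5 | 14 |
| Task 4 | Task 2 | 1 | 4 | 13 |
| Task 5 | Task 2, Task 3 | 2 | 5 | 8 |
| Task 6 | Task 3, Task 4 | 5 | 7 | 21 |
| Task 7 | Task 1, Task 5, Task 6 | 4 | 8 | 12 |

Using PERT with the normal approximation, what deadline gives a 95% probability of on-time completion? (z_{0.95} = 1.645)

32.0 days

te_Task 1 = (8 + 4·14 + 26)/6 = 90/6 = 15; σ²_Task 1 = ((26−8)/6)² = 9.000
te_Task 2 = (2 + 4·4 + 6)/6 = 24/6 = 4; σ²_Task 2 = ((6−2)/6)² = 0.444
te_Task 3 = (2 + 4·5 + 14)/6 = 36/6 = 6; σ²_Task 3 = ((14−2)/6)² = 4.000
te_Task 4 = (1 + 4·4 + 13)/6 = 30/6 = 5; σ²_Task 4 = ((13−1)/6)² = 4.000
te_Task 5 = (2 + 4·5 + 8)/6 = 30/6 = 5; σ²_Task 5 = ((8−2)/6)² = 1.000
te_Task 6 = (5 + 4·7 + 21)/6 = 54/6 = 9; σ²_Task 6 = ((21−5)/6)² = 7.111
te_Task 7 = (4 + 4·8 + 12)/6 = 48/6 = 8; σ²_Task 7 = ((12−4)/6)² = 1.778

Forward pass:
ES_Task 1 = 0; EF_Task 1 = 15
ES_Task 2 = 0; EF_Task 2 = 4
ES_Task 3 = 0; EF_Task 3 = 6
ES_Task 4 = 4; EF_Task 4 = 4+5 = 9
ES_Task 5 = max(EF_Task 2=4, EF_Task 3=6) = 6; EF_Task 5 = 6+5 = 11
ES_Task 6 = max(EF_Task 3=6, EF_Task 4=9) = 9; EF_Task 6 = 9+9 = 18
ES_Task 7 = max(EF_Task 1=15, EF_Task 5=11, EF_Task 6=18) = 18; EF_Task 7 = 18+8 = 26
Expected project duration μ = 26 days. Critical path: Task 2 → Task 4 → Task 6 → Task 7.

Variance along critical path = 0.444 + 4.000 + 7.111 + 1.778 = 13.333; σ = 3.651 days.
D = μ + z·σ = 26 + 1.645·3.651 = 32.0 days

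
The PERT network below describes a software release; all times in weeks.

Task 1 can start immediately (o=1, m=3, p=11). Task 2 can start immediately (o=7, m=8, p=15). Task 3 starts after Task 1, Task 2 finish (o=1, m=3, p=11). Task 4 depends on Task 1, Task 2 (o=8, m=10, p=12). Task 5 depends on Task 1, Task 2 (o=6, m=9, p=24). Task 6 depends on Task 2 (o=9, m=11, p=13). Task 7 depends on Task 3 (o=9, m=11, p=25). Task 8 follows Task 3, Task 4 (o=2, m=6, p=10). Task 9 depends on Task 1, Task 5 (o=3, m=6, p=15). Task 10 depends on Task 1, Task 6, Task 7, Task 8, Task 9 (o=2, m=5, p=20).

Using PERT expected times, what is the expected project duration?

te_Task 1 = (1 + 4·3 + 11)/6 = 24/6 = 4
te_Task 2 = (7 + 4·8 + 15)/6 = 54/6 = 9
te_Task 3 = (1 + 4·3 + 11)/6 = 24/6 = 4
te_Task 4 = (8 + 4·10 + 12)/6 = 60/6 = 10
te_Task 5 = (6 + 4·9 + 24)/6 = 66/6 = 11
te_Task 6 = (9 + 4·11 + 13)/6 = 66/6 = 11
te_Task 7 = (9 + 4·11 + 25)/6 = 78/6 = 13
te_Task 8 = (2 + 4·6 + 10)/6 = 36/6 = 6
te_Task 9 = (3 + 4·6 + 15)/6 = 42/6 = 7
te_Task 10 = (2 + 4·5 + 20)/6 = 42/6 = 7

Forward pass:
ES_Task 1 = 0; EF_Task 1 = 4
ES_Task 2 = 0; EF_Task 2 = 9
ES_Task 3 = max(EF_Task 1=4, EF_Task 2=9) = 9; EF_Task 3 = 9+4 = 13
ES_Task 4 = max(EF_Task 1=4, EF_Task 2=9) = 9; EF_Task 4 = 9+10 = 19
ES_Task 5 = max(EF_Task 1=4, EF_Task 2=9) = 9; EF_Task 5 = 9+11 = 20
ES_Task 6 = 9; EF_Task 6 = 9+11 = 20
ES_Task 7 = 13; EF_Task 7 = 13+13 = 26
ES_Task 8 = max(EF_Task 3=13, EF_Task 4=19) = 19; EF_Task 8 = 19+6 = 25
ES_Task 9 = max(EF_Task 1=4, EF_Task 5=20) = 20; EF_Task 9 = 20+7 = 27
ES_Task 10 = max(EF_Task 1=4, EF_Task 6=20, EF_Task 7=26, EF_Task 8=25, EF_Task 9=27) = 27; EF_Task 10 = 27+7 = 34
Expected project duration μ = 34 weeks. Critical path: Task 2 → Task 5 → Task 9 → Task 10.

34 weeks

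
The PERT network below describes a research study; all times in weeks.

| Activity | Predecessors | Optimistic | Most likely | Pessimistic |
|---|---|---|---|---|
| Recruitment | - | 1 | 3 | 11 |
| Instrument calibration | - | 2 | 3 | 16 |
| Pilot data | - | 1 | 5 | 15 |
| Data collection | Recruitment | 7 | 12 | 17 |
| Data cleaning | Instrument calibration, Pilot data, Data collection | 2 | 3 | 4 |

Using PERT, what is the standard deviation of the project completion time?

2.38 weeks

te_Recruitment = (1 + 4·3 + 11)/6 = 24/6 = 4; σ²_Recruitment = ((11−1)/6)² = 2.778
te_Instrument calibration = (2 + 4·3 + 16)/6 = 30/6 = 5; σ²_Instrument calibration = ((16−2)/6)² = 5.444
te_Pilot data = (1 + 4·5 + 15)/6 = 36/6 = 6; σ²_Pilot data = ((15−1)/6)² = 5.444
te_Data collection = (7 + 4·12 + 17)/6 = 72/6 = 12; σ²_Data collection = ((17−7)/6)² = 2.778
te_Data cleaning = (2 + 4·3 + 4)/6 = 18/6 = 3; σ²_Data cleaning = ((4−2)/6)² = 0.111

Forward pass:
ES_Recruitment = 0; EF_Recruitment = 4
ES_Instrument calibration = 0; EF_Instrument calibration = 5
ES_Pilot data = 0; EF_Pilot data = 6
ES_Data collection = 4; EF_Data collection = 4+12 = 16
ES_Data cleaning = max(EF_Instrument calibration=5, EF_Pilot data=6, EF_Data collection=16) = 16; EF_Data cleaning = 16+3 = 19
Expected project duration μ = 19 weeks. Critical path: Recruitment → Data collection → Data cleaning.

Variance along critical path = 2.778 + 2.778 + 0.111 = 5.667
σ = √5.667 = 2.380 weeks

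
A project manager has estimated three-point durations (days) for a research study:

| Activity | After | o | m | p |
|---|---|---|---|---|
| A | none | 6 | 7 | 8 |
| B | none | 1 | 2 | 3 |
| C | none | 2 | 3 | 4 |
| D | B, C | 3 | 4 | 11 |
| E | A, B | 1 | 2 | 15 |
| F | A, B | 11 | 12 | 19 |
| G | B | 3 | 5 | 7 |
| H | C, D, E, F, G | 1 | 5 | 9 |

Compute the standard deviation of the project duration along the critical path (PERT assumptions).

te_A = (6 + 4·7 + 8)/6 = 42/6 = 7; σ²_A = ((8−6)/6)² = 0.111
te_B = (1 + 4·2 + 3)/6 = 12/6 = 2; σ²_B = ((3−1)/6)² = 0.111
te_C = (2 + 4·3 + 4)/6 = 18/6 = 3; σ²_C = ((4−2)/6)² = 0.111
te_D = (3 + 4·4 + 11)/6 = 30/6 = 5; σ²_D = ((11−3)/6)² = 1.778
te_E = (1 + 4·2 + 15)/6 = 24/6 = 4; σ²_E = ((15−1)/6)² = 5.444
te_F = (11 + 4·12 + 19)/6 = 78/6 = 13; σ²_F = ((19−11)/6)² = 1.778
te_G = (3 + 4·5 + 7)/6 = 30/6 = 5; σ²_G = ((7−3)/6)² = 0.444
te_H = (1 + 4·5 + 9)/6 = 30/6 = 5; σ²_H = ((9−1)/6)² = 1.778

Forward pass:
ES_A = 0; EF_A = 7
ES_B = 0; EF_B = 2
ES_C = 0; EF_C = 3
ES_D = max(EF_B=2, EF_C=3) = 3; EF_D = 3+5 = 8
ES_E = max(EF_A=7, EF_B=2) = 7; EF_E = 7+4 = 11
ES_F = max(EF_A=7, EF_B=2) = 7; EF_F = 7+13 = 20
ES_G = 2; EF_G = 2+5 = 7
ES_H = max(EF_C=3, EF_D=8, EF_E=11, EF_F=20, EF_G=7) = 20; EF_H = 20+5 = 25
Expected project duration μ = 25 days. Critical path: A → F → H.

Variance along critical path = 0.111 + 1.778 + 1.778 = 3.667
σ = √3.667 = 1.915 days

1.91 days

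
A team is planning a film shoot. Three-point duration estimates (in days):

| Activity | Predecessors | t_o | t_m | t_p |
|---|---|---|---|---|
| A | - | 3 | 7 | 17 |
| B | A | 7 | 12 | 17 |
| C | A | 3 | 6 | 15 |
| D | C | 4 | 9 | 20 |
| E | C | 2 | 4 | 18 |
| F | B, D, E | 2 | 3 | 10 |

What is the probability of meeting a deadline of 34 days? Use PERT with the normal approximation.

te_A = (3 + 4·7 + 17)/6 = 48/6 = 8; σ²_A = ((17−3)/6)² = 5.444
te_B = (7 + 4·12 + 17)/6 = 72/6 = 12; σ²_B = ((17−7)/6)² = 2.778
te_C = (3 + 4·6 + 15)/6 = 42/6 = 7; σ²_C = ((15−3)/6)² = 4.000
te_D = (4 + 4·9 + 20)/6 = 60/6 = 10; σ²_D = ((20−4)/6)² = 7.111
te_E = (2 + 4·4 + 18)/6 = 36/6 = 6; σ²_E = ((18−2)/6)² = 7.111
te_F = (2 + 4·3 + 10)/6 = 24/6 = 4; σ²_F = ((10−2)/6)² = 1.778

Forward pass:
ES_A = 0; EF_A = 8
ES_B = 8; EF_B = 8+12 = 20
ES_C = 8; EF_C = 8+7 = 15
ES_D = 15; EF_D = 15+10 = 25
ES_E = 15; EF_E = 15+6 = 21
ES_F = max(EF_B=20, EF_D=25, EF_E=21) = 25; EF_F = 25+4 = 29
Expected project duration μ = 29 days. Critical path: A → C → D → F.

Variance along critical path = 5.444 + 4.000 + 7.111 + 1.778 = 18.333; σ = √18.333 = 4.282 days.
Z = (34 − 29) / 4.282 = 1.168
P(T ≤ 34) = Φ(1.168) ≈ 0.879

0.879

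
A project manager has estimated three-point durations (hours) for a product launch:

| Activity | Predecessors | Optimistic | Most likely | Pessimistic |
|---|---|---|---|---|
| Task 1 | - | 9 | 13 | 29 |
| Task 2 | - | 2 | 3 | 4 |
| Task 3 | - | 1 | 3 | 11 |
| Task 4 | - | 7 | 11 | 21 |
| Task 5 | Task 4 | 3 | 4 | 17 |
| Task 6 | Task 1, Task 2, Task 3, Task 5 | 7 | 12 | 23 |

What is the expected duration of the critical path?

31 hours

te_Task 1 = (9 + 4·13 + 29)/6 = 90/6 = 15
te_Task 2 = (2 + 4·3 + 4)/6 = 18/6 = 3
te_Task 3 = (1 + 4·3 + 11)/6 = 24/6 = 4
te_Task 4 = (7 + 4·11 + 21)/6 = 72/6 = 12
te_Task 5 = (3 + 4·4 + 17)/6 = 36/6 = 6
te_Task 6 = (7 + 4·12 + 23)/6 = 78/6 = 13

Forward pass:
ES_Task 1 = 0; EF_Task 1 = 15
ES_Task 2 = 0; EF_Task 2 = 3
ES_Task 3 = 0; EF_Task 3 = 4
ES_Task 4 = 0; EF_Task 4 = 12
ES_Task 5 = 12; EF_Task 5 = 12+6 = 18
ES_Task 6 = max(EF_Task 1=15, EF_Task 2=3, EF_Task 3=4, EF_Task 5=18) = 18; EF_Task 6 = 18+13 = 31
Expected project duration μ = 31 hours. Critical path: Task 4 → Task 5 → Task 6.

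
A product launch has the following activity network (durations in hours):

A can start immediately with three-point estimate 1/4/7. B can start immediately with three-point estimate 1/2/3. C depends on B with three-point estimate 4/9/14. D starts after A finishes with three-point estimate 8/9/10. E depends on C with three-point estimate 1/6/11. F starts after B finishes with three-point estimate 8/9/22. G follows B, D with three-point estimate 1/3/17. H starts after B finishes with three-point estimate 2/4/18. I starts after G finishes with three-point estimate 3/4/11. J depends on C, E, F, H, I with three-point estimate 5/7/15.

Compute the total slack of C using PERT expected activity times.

te_A = (1 + 4·4 + 7)/6 = 24/6 = 4
te_B = (1 + 4·2 + 3)/6 = 12/6 = 2
te_C = (4 + 4·9 + 14)/6 = 54/6 = 9
te_D = (8 + 4·9 + 10)/6 = 54/6 = 9
te_E = (1 + 4·6 + 11)/6 = 36/6 = 6
te_F = (8 + 4·9 + 22)/6 = 66/6 = 11
te_G = (1 + 4·3 + 17)/6 = 30/6 = 5
te_H = (2 + 4·4 + 18)/6 = 36/6 = 6
te_I = (3 + 4·4 + 11)/6 = 30/6 = 5
te_J = (5 + 4·7 + 15)/6 = 48/6 = 8

Forward pass:
ES_A = 0; EF_A = 4
ES_B = 0; EF_B = 2
ES_C = 2; EF_C = 2+9 = 11
ES_D = 4; EF_D = 4+9 = 13
ES_E = 11; EF_E = 11+6 = 17
ES_F = 2; EF_F = 2+11 = 13
ES_G = max(EF_B=2, EF_D=13) = 13; EF_G = 13+5 = 18
ES_H = 2; EF_H = 2+6 = 8
ES_I = 18; EF_I = 18+5 = 23
ES_J = max(EF_C=11, EF_E=17, EF_F=13, EF_H=8, EF_I=23) = 23; EF_J = 23+8 = 31
Expected project duration μ = 31 hours. Critical path: A → D → G → I → J.

Backward pass:
LF_J = 31; LS_J = 31−8 = 23
LF_I = LS_J = 23; LS_I = 23−5 = 18
LF_H = LS_J = 23; LS_H = 23−6 = 17
LF_G = LS_I = 18; LS_G = 18−5 = 13
LF_F = LS_J = 23; LS_F = 23−11 = 12
LF_E = LS_J = 23; LS_E = 23−6 = 17
LF_D = LS_G = 13; LS_D = 13−9 = 4
LF_C = min(LS_E=17, LS_J=23) = 17; LS_C = 17−9 = 8
LF_B = min(LS_C=8, LS_F=12, LS_G=13, LS_H=17) = 8; LS_B = 8−2 = 6
LF_A = LS_D = 4; LS_A = 4−4 = 0
Slack_C = LS_C − ES_C = 8 − 2 = 6

6 hours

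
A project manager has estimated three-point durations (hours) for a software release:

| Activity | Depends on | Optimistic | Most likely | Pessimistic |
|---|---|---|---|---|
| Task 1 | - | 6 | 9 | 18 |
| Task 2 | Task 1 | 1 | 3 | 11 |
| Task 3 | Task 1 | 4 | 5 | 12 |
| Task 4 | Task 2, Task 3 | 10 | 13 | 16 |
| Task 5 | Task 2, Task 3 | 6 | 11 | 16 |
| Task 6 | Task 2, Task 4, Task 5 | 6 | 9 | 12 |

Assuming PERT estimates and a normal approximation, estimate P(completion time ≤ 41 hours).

te_Task 1 = (6 + 4·9 + 18)/6 = 60/6 = 10; σ²_Task 1 = ((18−6)/6)² = 4.000
te_Task 2 = (1 + 4·3 + 11)/6 = 24/6 = 4; σ²_Task 2 = ((11−1)/6)² = 2.778
te_Task 3 = (4 + 4·5 + 12)/6 = 36/6 = 6; σ²_Task 3 = ((12−4)/6)² = 1.778
te_Task 4 = (10 + 4·13 + 16)/6 = 78/6 = 13; σ²_Task 4 = ((16−10)/6)² = 1.000
te_Task 5 = (6 + 4·11 + 16)/6 = 66/6 = 11; σ²_Task 5 = ((16−6)/6)² = 2.778
te_Task 6 = (6 + 4·9 + 12)/6 = 54/6 = 9; σ²_Task 6 = ((12−6)/6)² = 1.000

Forward pass:
ES_Task 1 = 0; EF_Task 1 = 10
ES_Task 2 = 10; EF_Task 2 = 10+4 = 14
ES_Task 3 = 10; EF_Task 3 = 10+6 = 16
ES_Task 4 = max(EF_Task 2=14, EF_Task 3=16) = 16; EF_Task 4 = 16+13 = 29
ES_Task 5 = max(EF_Task 2=14, EF_Task 3=16) = 16; EF_Task 5 = 16+11 = 27
ES_Task 6 = max(EF_Task 2=14, EF_Task 4=29, EF_Task 5=27) = 29; EF_Task 6 = 29+9 = 38
Expected project duration μ = 38 hours. Critical path: Task 1 → Task 3 → Task 4 → Task 6.

Variance along critical path = 4.000 + 1.778 + 1.000 + 1.000 = 7.778; σ = √7.778 = 2.789 hours.
Z = (41 − 38) / 2.789 = 1.076
P(T ≤ 41) = Φ(1.076) ≈ 0.859

0.859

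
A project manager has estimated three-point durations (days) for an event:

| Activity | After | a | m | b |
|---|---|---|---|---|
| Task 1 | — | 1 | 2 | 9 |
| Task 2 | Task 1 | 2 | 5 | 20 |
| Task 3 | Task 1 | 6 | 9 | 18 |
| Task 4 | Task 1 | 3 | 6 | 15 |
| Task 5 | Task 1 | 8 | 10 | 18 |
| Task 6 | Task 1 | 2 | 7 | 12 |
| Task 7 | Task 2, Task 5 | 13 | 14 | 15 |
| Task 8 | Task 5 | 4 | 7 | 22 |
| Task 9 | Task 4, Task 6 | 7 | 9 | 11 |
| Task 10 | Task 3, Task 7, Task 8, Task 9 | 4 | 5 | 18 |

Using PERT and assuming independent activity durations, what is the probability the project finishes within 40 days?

0.942

te_Task 1 = (1 + 4·2 + 9)/6 = 18/6 = 3; σ²_Task 1 = ((9−1)/6)² = 1.778
te_Task 2 = (2 + 4·5 + 20)/6 = 42/6 = 7; σ²_Task 2 = ((20−2)/6)² = 9.000
te_Task 3 = (6 + 4·9 + 18)/6 = 60/6 = 10; σ²_Task 3 = ((18−6)/6)² = 4.000
te_Task 4 = (3 + 4·6 + 15)/6 = 42/6 = 7; σ²_Task 4 = ((15−3)/6)² = 4.000
te_Task 5 = (8 + 4·10 + 18)/6 = 66/6 = 11; σ²_Task 5 = ((18−8)/6)² = 2.778
te_Task 6 = (2 + 4·7 + 12)/6 = 42/6 = 7; σ²_Task 6 = ((12−2)/6)² = 2.778
te_Task 7 = (13 + 4·14 + 15)/6 = 84/6 = 14; σ²_Task 7 = ((15−13)/6)² = 0.111
te_Task 8 = (4 + 4·7 + 22)/6 = 54/6 = 9; σ²_Task 8 = ((22−4)/6)² = 9.000
te_Task 9 = (7 + 4·9 + 11)/6 = 54/6 = 9; σ²_Task 9 = ((11−7)/6)² = 0.444
te_Task 10 = (4 + 4·5 + 18)/6 = 42/6 = 7; σ²_Task 10 = ((18−4)/6)² = 5.444

Forward pass:
ES_Task 1 = 0; EF_Task 1 = 3
ES_Task 2 = 3; EF_Task 2 = 3+7 = 10
ES_Task 3 = 3; EF_Task 3 = 3+10 = 13
ES_Task 4 = 3; EF_Task 4 = 3+7 = 10
ES_Task 5 = 3; EF_Task 5 = 3+11 = 14
ES_Task 6 = 3; EF_Task 6 = 3+7 = 10
ES_Task 7 = max(EF_Task 2=10, EF_Task 5=14) = 14; EF_Task 7 = 14+14 = 28
ES_Task 8 = 14; EF_Task 8 = 14+9 = 23
ES_Task 9 = max(EF_Task 4=10, EF_Task 6=10) = 10; EF_Task 9 = 10+9 = 19
ES_Task 10 = max(EF_Task 3=13, EF_Task 7=28, EF_Task 8=23, EF_Task 9=19) = 28; EF_Task 10 = 28+7 = 35
Expected project duration μ = 35 days. Critical path: Task 1 → Task 5 → Task 7 → Task 10.

Variance along critical path = 1.778 + 2.778 + 0.111 + 5.444 = 10.111; σ = √10.111 = 3.180 days.
Z = (40 − 35) / 3.180 = 1.572
P(T ≤ 40) = Φ(1.572) ≈ 0.942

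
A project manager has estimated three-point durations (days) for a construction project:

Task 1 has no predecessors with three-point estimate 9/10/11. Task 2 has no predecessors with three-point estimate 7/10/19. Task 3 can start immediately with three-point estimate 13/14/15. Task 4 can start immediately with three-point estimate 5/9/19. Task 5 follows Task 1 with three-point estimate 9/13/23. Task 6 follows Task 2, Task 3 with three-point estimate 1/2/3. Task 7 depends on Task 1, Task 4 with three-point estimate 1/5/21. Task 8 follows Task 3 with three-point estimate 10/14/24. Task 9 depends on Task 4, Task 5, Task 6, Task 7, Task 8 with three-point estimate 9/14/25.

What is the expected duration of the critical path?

44 days

te_Task 1 = (9 + 4·10 + 11)/6 = 60/6 = 10
te_Task 2 = (7 + 4·10 + 19)/6 = 66/6 = 11
te_Task 3 = (13 + 4·14 + 15)/6 = 84/6 = 14
te_Task 4 = (5 + 4·9 + 19)/6 = 60/6 = 10
te_Task 5 = (9 + 4·13 + 23)/6 = 84/6 = 14
te_Task 6 = (1 + 4·2 + 3)/6 = 12/6 = 2
te_Task 7 = (1 + 4·5 + 21)/6 = 42/6 = 7
te_Task 8 = (10 + 4·14 + 24)/6 = 90/6 = 15
te_Task 9 = (9 + 4·14 + 25)/6 = 90/6 = 15

Forward pass:
ES_Task 1 = 0; EF_Task 1 = 10
ES_Task 2 = 0; EF_Task 2 = 11
ES_Task 3 = 0; EF_Task 3 = 14
ES_Task 4 = 0; EF_Task 4 = 10
ES_Task 5 = 10; EF_Task 5 = 10+14 = 24
ES_Task 6 = max(EF_Task 2=11, EF_Task 3=14) = 14; EF_Task 6 = 14+2 = 16
ES_Task 7 = max(EF_Task 1=10, EF_Task 4=10) = 10; EF_Task 7 = 10+7 = 17
ES_Task 8 = 14; EF_Task 8 = 14+15 = 29
ES_Task 9 = max(EF_Task 4=10, EF_Task 5=24, EF_Task 6=16, EF_Task 7=17, EF_Task 8=29) = 29; EF_Task 9 = 29+15 = 44
Expected project duration μ = 44 days. Critical path: Task 3 → Task 8 → Task 9.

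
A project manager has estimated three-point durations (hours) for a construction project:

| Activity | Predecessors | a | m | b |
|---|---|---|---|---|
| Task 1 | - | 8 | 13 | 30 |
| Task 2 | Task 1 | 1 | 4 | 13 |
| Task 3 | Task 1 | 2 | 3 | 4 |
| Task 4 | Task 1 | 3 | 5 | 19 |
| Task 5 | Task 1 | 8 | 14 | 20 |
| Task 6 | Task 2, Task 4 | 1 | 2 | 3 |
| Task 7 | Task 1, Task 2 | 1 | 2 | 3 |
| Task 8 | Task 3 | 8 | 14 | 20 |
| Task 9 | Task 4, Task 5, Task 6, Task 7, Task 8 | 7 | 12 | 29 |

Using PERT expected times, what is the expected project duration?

te_Task 1 = (8 + 4·13 + 30)/6 = 90/6 = 15
te_Task 2 = (1 + 4·4 + 13)/6 = 30/6 = 5
te_Task 3 = (2 + 4·3 + 4)/6 = 18/6 = 3
te_Task 4 = (3 + 4·5 + 19)/6 = 42/6 = 7
te_Task 5 = (8 + 4·14 + 20)/6 = 84/6 = 14
te_Task 6 = (1 + 4·2 + 3)/6 = 12/6 = 2
te_Task 7 = (1 + 4·2 + 3)/6 = 12/6 = 2
te_Task 8 = (8 + 4·14 + 20)/6 = 84/6 = 14
te_Task 9 = (7 + 4·12 + 29)/6 = 84/6 = 14

Forward pass:
ES_Task 1 = 0; EF_Task 1 = 15
ES_Task 2 = 15; EF_Task 2 = 15+5 = 20
ES_Task 3 = 15; EF_Task 3 = 15+3 = 18
ES_Task 4 = 15; EF_Task 4 = 15+7 = 22
ES_Task 5 = 15; EF_Task 5 = 15+14 = 29
ES_Task 6 = max(EF_Task 2=20, EF_Task 4=22) = 22; EF_Task 6 = 22+2 = 24
ES_Task 7 = max(EF_Task 1=15, EF_Task 2=20) = 20; EF_Task 7 = 20+2 = 22
ES_Task 8 = 18; EF_Task 8 = 18+14 = 32
ES_Task 9 = max(EF_Task 4=22, EF_Task 5=29, EF_Task 6=24, EF_Task 7=22, EF_Task 8=32) = 32; EF_Task 9 = 32+14 = 46
Expected project duration μ = 46 hours. Critical path: Task 1 → Task 3 → Task 8 → Task 9.

46 hours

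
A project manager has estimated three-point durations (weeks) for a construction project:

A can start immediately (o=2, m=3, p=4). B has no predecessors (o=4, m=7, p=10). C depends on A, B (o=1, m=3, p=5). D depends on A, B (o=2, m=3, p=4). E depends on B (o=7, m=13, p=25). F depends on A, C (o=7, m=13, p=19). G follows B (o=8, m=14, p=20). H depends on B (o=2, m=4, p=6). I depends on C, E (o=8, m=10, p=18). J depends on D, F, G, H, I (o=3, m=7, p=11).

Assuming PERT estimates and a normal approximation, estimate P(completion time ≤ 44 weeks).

0.905

te_A = (2 + 4·3 + 4)/6 = 18/6 = 3; σ²_A = ((4−2)/6)² = 0.111
te_B = (4 + 4·7 + 10)/6 = 42/6 = 7; σ²_B = ((10−4)/6)² = 1.000
te_C = (1 + 4·3 + 5)/6 = 18/6 = 3; σ²_C = ((5−1)/6)² = 0.444
te_D = (2 + 4·3 + 4)/6 = 18/6 = 3; σ²_D = ((4−2)/6)² = 0.111
te_E = (7 + 4·13 + 25)/6 = 84/6 = 14; σ²_E = ((25−7)/6)² = 9.000
te_F = (7 + 4·13 + 19)/6 = 78/6 = 13; σ²_F = ((19−7)/6)² = 4.000
te_G = (8 + 4·14 + 20)/6 = 84/6 = 14; σ²_G = ((20−8)/6)² = 4.000
te_H = (2 + 4·4 + 6)/6 = 24/6 = 4; σ²_H = ((6−2)/6)² = 0.444
te_I = (8 + 4·10 + 18)/6 = 66/6 = 11; σ²_I = ((18−8)/6)² = 2.778
te_J = (3 + 4·7 + 11)/6 = 42/6 = 7; σ²_J = ((11−3)/6)² = 1.778

Forward pass:
ES_A = 0; EF_A = 3
ES_B = 0; EF_B = 7
ES_C = max(EF_A=3, EF_B=7) = 7; EF_C = 7+3 = 10
ES_D = max(EF_A=3, EF_B=7) = 7; EF_D = 7+3 = 10
ES_E = 7; EF_E = 7+14 = 21
ES_F = max(EF_A=3, EF_C=10) = 10; EF_F = 10+13 = 23
ES_G = 7; EF_G = 7+14 = 21
ES_H = 7; EF_H = 7+4 = 11
ES_I = max(EF_C=10, EF_E=21) = 21; EF_I = 21+11 = 32
ES_J = max(EF_D=10, EF_F=23, EF_G=21, EF_H=11, EF_I=32) = 32; EF_J = 32+7 = 39
Expected project duration μ = 39 weeks. Critical path: B → E → I → J.

Variance along critical path = 1.000 + 9.000 + 2.778 + 1.778 = 14.556; σ = √14.556 = 3.815 weeks.
Z = (44 − 39) / 3.815 = 1.311
P(T ≤ 44) = Φ(1.311) ≈ 0.905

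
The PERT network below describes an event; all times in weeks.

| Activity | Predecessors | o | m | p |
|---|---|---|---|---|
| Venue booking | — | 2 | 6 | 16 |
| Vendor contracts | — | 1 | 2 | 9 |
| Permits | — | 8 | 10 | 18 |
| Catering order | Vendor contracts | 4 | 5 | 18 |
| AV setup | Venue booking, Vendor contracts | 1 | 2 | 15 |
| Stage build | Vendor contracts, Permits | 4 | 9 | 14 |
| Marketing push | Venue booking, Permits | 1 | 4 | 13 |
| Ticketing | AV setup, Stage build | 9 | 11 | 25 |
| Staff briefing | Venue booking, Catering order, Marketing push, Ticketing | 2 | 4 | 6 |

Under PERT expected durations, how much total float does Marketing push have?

te_Venue booking = (2 + 4·6 + 16)/6 = 42/6 = 7
te_Vendor contracts = (1 + 4·2 + 9)/6 = 18/6 = 3
te_Permits = (8 + 4·10 + 18)/6 = 66/6 = 11
te_Catering order = (4 + 4·5 + 18)/6 = 42/6 = 7
te_AV setup = (1 + 4·2 + 15)/6 = 24/6 = 4
te_Stage build = (4 + 4·9 + 14)/6 = 54/6 = 9
te_Marketing push = (1 + 4·4 + 13)/6 = 30/6 = 5
te_Ticketing = (9 + 4·11 + 25)/6 = 78/6 = 13
te_Staff briefing = (2 + 4·4 + 6)/6 = 24/6 = 4

Forward pass:
ES_Venue booking = 0; EF_Venue booking = 7
ES_Vendor contracts = 0; EF_Vendor contracts = 3
ES_Permits = 0; EF_Permits = 11
ES_Catering order = 3; EF_Catering order = 3+7 = 10
ES_AV setup = max(EF_Venue booking=7, EF_Vendor contracts=3) = 7; EF_AV setup = 7+4 = 11
ES_Stage build = max(EF_Vendor contracts=3, EF_Permits=11) = 11; EF_Stage build = 11+9 = 20
ES_Marketing push = max(EF_Venue booking=7, EF_Permits=11) = 11; EF_Marketing push = 11+5 = 16
ES_Ticketing = max(EF_AV setup=11, EF_Stage build=20) = 20; EF_Ticketing = 20+13 = 33
ES_Staff briefing = max(EF_Venue booking=7, EF_Catering order=10, EF_Marketing push=16, EF_Ticketing=33) = 33; EF_Staff briefing = 33+4 = 37
Expected project duration μ = 37 weeks. Critical path: Permits → Stage build → Ticketing → Staff briefing.

Backward pass:
LF_Staff briefing = 37; LS_Staff briefing = 37−4 = 33
LF_Ticketing = LS_Staff briefing = 33; LS_Ticketing = 33−13 = 20
LF_Marketing push = LS_Staff briefing = 33; LS_Marketing push = 33−5 = 28
LF_Stage build = LS_Ticketing = 20; LS_Stage build = 20−9 = 11
LF_AV setup = LS_Ticketing = 20; LS_AV setup = 20−4 = 16
LF_Catering order = LS_Staff briefing = 33; LS_Catering order = 33−7 = 26
LF_Permits = min(LS_Stage build=11, LS_Marketing push=28) = 11; LS_Permits = 11−11 = 0
LF_Vendor contracts = min(LS_Catering order=26, LS_AV setup=16, LS_Stage build=11) = 11; LS_Vendor contracts = 11−3 = 8
LF_Venue booking = min(LS_AV setup=16, LS_Marketing push=28, LS_Staff briefing=33) = 16; LS_Venue booking = 16−7 = 9
Slack_Marketing push = LS_Marketing push − ES_Marketing push = 28 − 11 = 17

17 weeks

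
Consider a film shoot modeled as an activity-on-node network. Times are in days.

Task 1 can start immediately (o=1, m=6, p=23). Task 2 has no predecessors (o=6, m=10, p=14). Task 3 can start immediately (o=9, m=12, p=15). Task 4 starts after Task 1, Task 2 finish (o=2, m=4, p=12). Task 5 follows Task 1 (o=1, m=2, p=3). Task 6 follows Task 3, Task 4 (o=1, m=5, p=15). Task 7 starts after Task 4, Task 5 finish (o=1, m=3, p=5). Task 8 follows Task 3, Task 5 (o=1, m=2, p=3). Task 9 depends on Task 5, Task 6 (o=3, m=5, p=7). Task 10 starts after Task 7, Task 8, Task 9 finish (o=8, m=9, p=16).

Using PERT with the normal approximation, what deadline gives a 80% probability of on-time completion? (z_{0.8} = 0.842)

38.9 days

te_Task 1 = (1 + 4·6 + 23)/6 = 48/6 = 8; σ²_Task 1 = ((23−1)/6)² = 13.444
te_Task 2 = (6 + 4·10 + 14)/6 = 60/6 = 10; σ²_Task 2 = ((14−6)/6)² = 1.778
te_Task 3 = (9 + 4·12 + 15)/6 = 72/6 = 12; σ²_Task 3 = ((15−9)/6)² = 1.000
te_Task 4 = (2 + 4·4 + 12)/6 = 30/6 = 5; σ²_Task 4 = ((12−2)/6)² = 2.778
te_Task 5 = (1 + 4·2 + 3)/6 = 12/6 = 2; σ²_Task 5 = ((3−1)/6)² = 0.111
te_Task 6 = (1 + 4·5 + 15)/6 = 36/6 = 6; σ²_Task 6 = ((15−1)/6)² = 5.444
te_Task 7 = (1 + 4·3 + 5)/6 = 18/6 = 3; σ²_Task 7 = ((5−1)/6)² = 0.444
te_Task 8 = (1 + 4·2 + 3)/6 = 12/6 = 2; σ²_Task 8 = ((3−1)/6)² = 0.111
te_Task 9 = (3 + 4·5 + 7)/6 = 30/6 = 5; σ²_Task 9 = ((7−3)/6)² = 0.444
te_Task 10 = (8 + 4·9 + 16)/6 = 60/6 = 10; σ²_Task 10 = ((16−8)/6)² = 1.778

Forward pass:
ES_Task 1 = 0; EF_Task 1 = 8
ES_Task 2 = 0; EF_Task 2 = 10
ES_Task 3 = 0; EF_Task 3 = 12
ES_Task 4 = max(EF_Task 1=8, EF_Task 2=10) = 10; EF_Task 4 = 10+5 = 15
ES_Task 5 = 8; EF_Task 5 = 8+2 = 10
ES_Task 6 = max(EF_Task 3=12, EF_Task 4=15) = 15; EF_Task 6 = 15+6 = 21
ES_Task 7 = max(EF_Task 4=15, EF_Task 5=10) = 15; EF_Task 7 = 15+3 = 18
ES_Task 8 = max(EF_Task 3=12, EF_Task 5=10) = 12; EF_Task 8 = 12+2 = 14
ES_Task 9 = max(EF_Task 5=10, EF_Task 6=21) = 21; EF_Task 9 = 21+5 = 26
ES_Task 10 = max(EF_Task 7=18, EF_Task 8=14, EF_Task 9=26) = 26; EF_Task 10 = 26+10 = 36
Expected project duration μ = 36 days. Critical path: Task 2 → Task 4 → Task 6 → Task 9 → Task 10.

Variance along critical path = 1.778 + 2.778 + 5.444 + 0.444 + 1.778 = 12.222; σ = 3.496 days.
D = μ + z·σ = 36 + 0.842·3.496 = 38.9 days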